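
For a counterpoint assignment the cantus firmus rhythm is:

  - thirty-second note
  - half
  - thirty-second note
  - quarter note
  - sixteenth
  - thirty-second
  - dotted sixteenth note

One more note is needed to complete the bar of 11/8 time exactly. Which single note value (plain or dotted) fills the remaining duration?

dotted quarter note

The bar of 11/8 = 44 thirty-second notes.
Express everything in thirty-second notes: thirty-second note = 1; half = 16; thirty-second note = 1; quarter note = 8; sixteenth = 2; thirty-second = 1; dotted sixteenth note = 3.
Adding: 1 + 16 + 1 + 8 + 2 + 1 + 3 = 32.
Remaining: 44 − 32 = 12 thirty-second notes, which is a dotted quarter note.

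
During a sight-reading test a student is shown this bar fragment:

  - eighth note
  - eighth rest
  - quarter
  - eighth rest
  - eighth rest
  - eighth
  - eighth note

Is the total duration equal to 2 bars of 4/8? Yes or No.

One bar of 4/8 = 4 eighth notes, so 2 bars = 8.
In eighth notes: eighth note = 1; eighth rest = 1; quarter = 2; eighth rest = 1; eighth rest = 1; eighth = 1; eighth note = 1.
Total: 1 + 1 + 2 + 1 + 1 + 1 + 1 = 8.
8 equals 8, so the answer is Yes.

Yes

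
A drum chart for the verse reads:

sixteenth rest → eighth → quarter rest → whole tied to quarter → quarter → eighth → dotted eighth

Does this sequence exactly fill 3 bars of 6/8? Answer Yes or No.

Yes

One bar of 6/8 = 12 sixteenth notes, so 3 bars = 36.
In sixteenth notes: sixteenth rest = 1; eighth = 2; quarter rest = 4; whole tied to quarter (whole + quarter) = 20; quarter = 4; eighth = 2; dotted eighth = 3.
Adding: 1 + 2 + 4 + 20 + 4 + 2 + 3 = 36.
36 equals 36, so the answer is Yes.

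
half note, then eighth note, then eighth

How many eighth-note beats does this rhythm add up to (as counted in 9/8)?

6

One eighth-note beat = 2 sixteenth notes.
Express everything in sixteenth notes: half note = 8; eighth note = 2; eighth = 2.
Total: 8 + 2 + 2 = 12.
12 ÷ 2 = 6 beats.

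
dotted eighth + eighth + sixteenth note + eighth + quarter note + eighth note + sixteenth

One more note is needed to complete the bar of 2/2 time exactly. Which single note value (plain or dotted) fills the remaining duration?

sixteenth note

The bar of 2/2 = 16 sixteenth notes.
In sixteenth notes: dotted eighth = 3; eighth = 2; sixteenth note = 1; eighth = 2; quarter note = 4; eighth note = 2; sixteenth = 1.
Adding: 3 + 2 + 1 + 2 + 4 + 2 + 1 = 15.
Remaining: 16 − 15 = 1 sixteenth note, which is a sixteenth note.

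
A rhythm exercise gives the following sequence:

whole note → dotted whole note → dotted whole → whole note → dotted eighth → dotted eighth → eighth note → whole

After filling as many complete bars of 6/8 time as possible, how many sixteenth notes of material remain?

One bar of 6/8 = 12 sixteenth notes.
Each duration in sixteenth notes: whole note = 16; dotted whole note = 24; dotted whole = 24; whole note = 16; dotted eighth = 3; dotted eighth = 3; eighth note = 2; whole = 16.
Sum: 16 + 24 + 24 + 16 + 3 + 3 + 2 + 16 = 104.
104 ÷ 12 = 8 complete bars with 8 sixteenth notes remaining.

8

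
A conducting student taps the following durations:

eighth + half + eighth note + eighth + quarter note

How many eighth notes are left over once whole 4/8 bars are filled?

One bar of 4/8 = 4 eighth notes.
Express everything in eighth notes: eighth = 1; half = 4; eighth note = 1; eighth = 1; quarter note = 2.
Adding: 1 + 4 + 1 + 1 + 2 = 9.
9 ÷ 4 = 2 complete bars with 1 eighth note remaining.

1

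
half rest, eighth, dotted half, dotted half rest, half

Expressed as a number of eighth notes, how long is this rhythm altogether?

21

In eighth notes: half rest = 4; eighth = 1; dotted half = 6; dotted half rest = 6; half = 4.
Adding: 4 + 1 + 6 + 6 + 4 = 21 eighth notes.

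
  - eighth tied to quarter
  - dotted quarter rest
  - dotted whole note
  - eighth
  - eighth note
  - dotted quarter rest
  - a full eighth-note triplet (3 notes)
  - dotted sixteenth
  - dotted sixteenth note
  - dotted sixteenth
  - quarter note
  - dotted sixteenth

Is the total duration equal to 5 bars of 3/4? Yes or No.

One bar of 3/4 = 24 thirty-second notes, so 5 bars = 120.
Express everything in thirty-second notes: eighth tied to quarter (eighth + quarter) = 12; dotted quarter rest = 12; dotted whole note = 48; eighth = 4; eighth note = 4; dotted quarter rest = 12; a full eighth-note triplet (3 notes) (three triplet eighths span one quarter) = 8; dotted sixteenth = 3; dotted sixteenth note = 3; dotted sixteenth = 3; quarter note = 8; dotted sixteenth = 3.
Total: 12 + 12 + 48 + 4 + 4 + 12 + 8 + 3 + 3 + 3 + 8 + 3 = 120.
120 equals 120, so the answer is Yes.

Yes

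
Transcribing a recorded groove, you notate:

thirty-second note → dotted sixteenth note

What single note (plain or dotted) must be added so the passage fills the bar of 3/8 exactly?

quarter note

The bar of 3/8 = 12 thirty-second notes.
In thirty-second notes: thirty-second note = 1; dotted sixteenth note = 3.
Total: 1 + 3 = 4.
Remaining: 12 − 4 = 8 thirty-second notes, which is a quarter note.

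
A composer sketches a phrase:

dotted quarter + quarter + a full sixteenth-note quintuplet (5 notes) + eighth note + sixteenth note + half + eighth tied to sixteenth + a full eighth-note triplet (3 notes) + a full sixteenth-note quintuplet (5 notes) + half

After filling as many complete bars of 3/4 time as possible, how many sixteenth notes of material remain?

8

One bar of 3/4 = 12 sixteenth notes.
Working in sixteenth notes: dotted quarter = 6; quarter = 4; a full sixteenth-note quintuplet (5 notes) (five quintuplet sixteenths span one quarter) = 4; eighth note = 2; sixteenth note = 1; half = 8; eighth tied to sixteenth (eighth + sixteenth) = 3; a full eighth-note triplet (3 notes) (three triplet eighths span one quarter) = 4; a full sixteenth-note quintuplet (5 notes) (five quintuplet sixteenths span one quarter) = 4; half = 8.
Adding: 6 + 4 + 4 + 2 + 1 + 8 + 3 + 4 + 4 + 8 = 44.
44 ÷ 12 = 3 complete bars with 8 sixteenth notes remaining.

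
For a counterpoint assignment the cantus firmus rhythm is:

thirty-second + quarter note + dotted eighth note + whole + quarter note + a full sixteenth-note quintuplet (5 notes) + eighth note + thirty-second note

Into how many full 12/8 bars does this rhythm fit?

1

One bar of 12/8 = 48 thirty-second notes.
In thirty-second notes: thirty-second = 1; quarter note = 8; dotted eighth note = 6; whole = 32; quarter note = 8; a full sixteenth-note quintuplet (5 notes) (five quintuplet sixteenths span one quarter) = 8; eighth note = 4; thirty-second note = 1.
Adding: 1 + 8 + 6 + 32 + 8 + 8 + 4 + 1 = 68.
68 ÷ 48 = 1 complete bar with 20 left over.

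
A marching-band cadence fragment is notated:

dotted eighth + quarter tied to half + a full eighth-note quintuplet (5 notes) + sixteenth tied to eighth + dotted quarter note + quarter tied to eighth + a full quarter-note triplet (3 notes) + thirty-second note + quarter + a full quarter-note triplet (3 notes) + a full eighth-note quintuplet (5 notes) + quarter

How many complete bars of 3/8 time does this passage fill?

11

One bar of 3/8 = 12 thirty-second notes.
Convert each value to thirty-second notes: dotted eighth = 6; quarter tied to half (quarter + half) = 24; a full eighth-note quintuplet (5 notes) (five quintuplet eighths span one half) = 16; sixteenth tied to eighth (sixteenth + eighth) = 6; dotted quarter note = 12; quarter tied to eighth (quarter + eighth) = 12; a full quarter-note triplet (3 notes) (three triplet quarters span one half) = 16; thirty-second note = 1; quarter = 8; a full quarter-note triplet (3 notes) (three triplet quarters span one half) = 16; a full eighth-note quintuplet (5 notes) (five quintuplet eighths span one half) = 16; quarter = 8.
Sum: 6 + 24 + 16 + 6 + 12 + 12 + 16 + 1 + 8 + 16 + 16 + 8 = 141.
141 ÷ 12 = 11 complete bars with 9 left over.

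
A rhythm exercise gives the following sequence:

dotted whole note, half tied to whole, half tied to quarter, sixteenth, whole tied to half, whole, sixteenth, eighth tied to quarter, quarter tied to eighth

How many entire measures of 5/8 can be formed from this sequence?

One bar of 5/8 = 10 sixteenth notes.
Working in sixteenth notes: dotted whole note = 24; half tied to whole (half + whole) = 24; half tied to quarter (half + quarter) = 12; sixteenth = 1; whole tied to half (whole + half) = 24; whole = 16; sixteenth = 1; eighth tied to quarter (eighth + quarter) = 6; quarter tied to eighth (quarter + eighth) = 6.
Altogether 24 + 24 + 12 + 1 + 24 + 16 + 1 + 6 + 6 = 114.
114 ÷ 10 = 11 complete bars with 4 left over.

11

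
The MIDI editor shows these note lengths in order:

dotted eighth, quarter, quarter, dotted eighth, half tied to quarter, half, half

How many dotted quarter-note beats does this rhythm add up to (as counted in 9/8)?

7

One dotted quarter-note beat = 6 sixteenth notes.
Convert each value to sixteenth notes: dotted eighth = 3; quarter = 4; quarter = 4; dotted eighth = 3; half tied to quarter (half + quarter) = 12; half = 8; half = 8.
Altogether 3 + 4 + 4 + 3 + 12 + 8 + 8 = 42.
42 ÷ 6 = 7 beats.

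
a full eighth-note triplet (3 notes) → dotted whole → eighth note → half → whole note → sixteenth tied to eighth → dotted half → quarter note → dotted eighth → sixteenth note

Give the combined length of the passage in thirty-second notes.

Each duration in thirty-second notes: a full eighth-note triplet (3 notes) (three triplet eighths span one quarter) = 8; dotted whole = 48; eighth note = 4; half = 16; whole note = 32; sixteenth tied to eighth (sixteenth + eighth) = 6; dotted half = 24; quarter note = 8; dotted eighth = 6; sixteenth note = 2.
Total: 8 + 48 + 4 + 16 + 32 + 6 + 24 + 8 + 6 + 2 = 154 thirty-second notes.

154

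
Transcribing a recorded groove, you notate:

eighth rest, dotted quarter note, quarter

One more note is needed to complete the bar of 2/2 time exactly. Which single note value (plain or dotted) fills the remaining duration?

The bar of 2/2 = 8 eighth notes.
Working in eighth notes: eighth rest = 1; dotted quarter note = 3; quarter = 2.
Altogether 1 + 3 + 2 = 6.
Remaining: 8 − 6 = 2 eighth notes, which is a quarter note.

quarter note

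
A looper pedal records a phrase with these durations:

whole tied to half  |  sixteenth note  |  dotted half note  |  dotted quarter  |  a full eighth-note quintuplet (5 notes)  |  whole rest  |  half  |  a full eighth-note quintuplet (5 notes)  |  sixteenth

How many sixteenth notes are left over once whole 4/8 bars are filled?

4

One bar of 4/8 = 8 sixteenth notes.
Convert each value to sixteenth notes: whole tied to half (whole + half) = 24; sixteenth note = 1; dotted half note = 12; dotted quarter = 6; a full eighth-note quintuplet (5 notes) (five quintuplet eighths span one half) = 8; whole rest = 16; half = 8; a full eighth-note quintuplet (5 notes) (five quintuplet eighths span one half) = 8; sixteenth = 1.
Altogether 24 + 1 + 12 + 6 + 8 + 16 + 8 + 8 + 1 = 84.
84 ÷ 8 = 10 complete bars with 4 sixteenth notes remaining.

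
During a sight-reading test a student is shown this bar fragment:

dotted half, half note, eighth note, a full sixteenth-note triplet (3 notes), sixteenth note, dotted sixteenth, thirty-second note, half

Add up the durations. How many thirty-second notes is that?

70

Convert each value to thirty-second notes: dotted half = 24; half note = 16; eighth note = 4; a full sixteenth-note triplet (3 notes) (three triplet sixteenths span one eighth) = 4; sixteenth note = 2; dotted sixteenth = 3; thirty-second note = 1; half = 16.
Sum: 24 + 16 + 4 + 4 + 2 + 3 + 1 + 16 = 70 thirty-second notes.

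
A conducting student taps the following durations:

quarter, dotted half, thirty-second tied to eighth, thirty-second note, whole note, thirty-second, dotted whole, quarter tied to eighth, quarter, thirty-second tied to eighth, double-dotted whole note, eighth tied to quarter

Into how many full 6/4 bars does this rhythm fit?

One bar of 6/4 = 48 thirty-second notes.
Each duration in thirty-second notes: quarter = 8; dotted half = 24; thirty-second tied to eighth (thirty-second + eighth) = 5; thirty-second note = 1; whole note = 32; thirty-second = 1; dotted whole = 48; quarter tied to eighth (quarter + eighth) = 12; quarter = 8; thirty-second tied to eighth (thirty-second + eighth) = 5; double-dotted whole note = 56; eighth tied to quarter (eighth + quarter) = 12.
Altogether 8 + 24 + 5 + 1 + 32 + 1 + 48 + 12 + 8 + 5 + 56 + 12 = 212.
212 ÷ 48 = 4 complete bars with 20 left over.

4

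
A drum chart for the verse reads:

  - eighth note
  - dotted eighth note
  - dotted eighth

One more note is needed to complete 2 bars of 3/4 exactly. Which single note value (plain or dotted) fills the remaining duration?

whole note

2 bars of 3/4 = 24 sixteenth notes.
In sixteenth notes: eighth note = 2; dotted eighth note = 3; dotted eighth = 3.
Adding: 2 + 3 + 3 = 8.
Remaining: 24 − 8 = 16 sixteenth notes, which is a whole note.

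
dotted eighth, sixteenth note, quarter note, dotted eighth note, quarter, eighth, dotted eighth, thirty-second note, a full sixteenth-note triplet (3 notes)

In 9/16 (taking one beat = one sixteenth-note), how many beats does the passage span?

22.5

One sixteenth-note beat = 2 thirty-second notes.
Working in thirty-second notes: dotted eighth = 6; sixteenth note = 2; quarter note = 8; dotted eighth note = 6; quarter = 8; eighth = 4; dotted eighth = 6; thirty-second note = 1; a full sixteenth-note triplet (3 notes) (three triplet sixteenths span one eighth) = 4.
Adding: 6 + 2 + 8 + 6 + 8 + 4 + 6 + 1 + 4 = 45.
45 ÷ 2 = 22.5 beats.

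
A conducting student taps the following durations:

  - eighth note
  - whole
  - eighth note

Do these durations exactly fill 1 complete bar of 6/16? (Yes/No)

No

One bar of 6/16 = 3 eighth notes.
Convert each value to eighth notes: eighth note = 1; whole = 8; eighth note = 1.
Total: 1 + 8 + 1 = 10.
10 exceeds 3, so the answer is No.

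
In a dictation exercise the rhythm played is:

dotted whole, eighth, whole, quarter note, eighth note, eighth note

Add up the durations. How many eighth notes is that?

Convert each value to eighth notes: dotted whole = 12; eighth = 1; whole = 8; quarter note = 2; eighth note = 1; eighth note = 1.
Adding: 12 + 1 + 8 + 2 + 1 + 1 = 25 eighth notes.

25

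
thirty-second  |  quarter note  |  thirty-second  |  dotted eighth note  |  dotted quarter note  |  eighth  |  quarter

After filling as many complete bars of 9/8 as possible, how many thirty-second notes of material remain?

One bar of 9/8 = 36 thirty-second notes.
Each duration in thirty-second notes: thirty-second = 1; quarter note = 8; thirty-second = 1; dotted eighth note = 6; dotted quarter note = 12; eighth = 4; quarter = 8.
Total: 1 + 8 + 1 + 6 + 12 + 4 + 8 = 40.
40 ÷ 36 = 1 complete bar with 4 thirty-second notes remaining.

4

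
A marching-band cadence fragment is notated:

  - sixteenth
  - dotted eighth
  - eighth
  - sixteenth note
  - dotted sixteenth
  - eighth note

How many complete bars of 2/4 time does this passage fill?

One bar of 2/4 = 16 thirty-second notes.
Each duration in thirty-second notes: sixteenth = 2; dotted eighth = 6; eighth = 4; sixteenth note = 2; dotted sixteenth = 3; eighth note = 4.
Adding: 2 + 6 + 4 + 2 + 3 + 4 = 21.
21 ÷ 16 = 1 complete bar with 5 left over.

1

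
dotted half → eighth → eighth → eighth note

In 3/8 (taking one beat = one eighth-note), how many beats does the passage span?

9

One eighth-note beat = 2 sixteenth notes.
Express everything in sixteenth notes: dotted half = 12; eighth = 2; eighth = 2; eighth note = 2.
Sum: 12 + 2 + 2 + 2 = 18.
18 ÷ 2 = 9 beats.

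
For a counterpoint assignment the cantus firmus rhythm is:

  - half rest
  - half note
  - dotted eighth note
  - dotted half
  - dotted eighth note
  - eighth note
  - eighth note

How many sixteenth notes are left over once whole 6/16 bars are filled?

2

One bar of 6/16 = 6 sixteenth notes.
In sixteenth notes: half rest = 8; half note = 8; dotted eighth note = 3; dotted half = 12; dotted eighth note = 3; eighth note = 2; eighth note = 2.
Total: 8 + 8 + 3 + 12 + 3 + 2 + 2 = 38.
38 ÷ 6 = 6 complete bars with 2 sixteenth notes remaining.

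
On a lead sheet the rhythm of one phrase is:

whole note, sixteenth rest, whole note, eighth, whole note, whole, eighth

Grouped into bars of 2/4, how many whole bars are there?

One bar of 2/4 = 8 sixteenth notes.
Each duration in sixteenth notes: whole note = 16; sixteenth rest = 1; whole note = 16; eighth = 2; whole note = 16; whole = 16; eighth = 2.
Total: 16 + 1 + 16 + 2 + 16 + 16 + 2 = 69.
69 ÷ 8 = 8 complete bars with 5 left over.

8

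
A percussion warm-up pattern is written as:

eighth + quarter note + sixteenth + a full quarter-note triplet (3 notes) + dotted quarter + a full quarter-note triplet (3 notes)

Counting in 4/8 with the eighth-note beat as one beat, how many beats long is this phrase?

14.5

One eighth-note beat = 2 sixteenth notes.
Each duration in sixteenth notes: eighth = 2; quarter note = 4; sixteenth = 1; a full quarter-note triplet (3 notes) (three triplet quarters span one half) = 8; dotted quarter = 6; a full quarter-note triplet (3 notes) (three triplet quarters span one half) = 8.
Sum: 2 + 4 + 1 + 8 + 6 + 8 = 29.
29 ÷ 2 = 14.5 beats.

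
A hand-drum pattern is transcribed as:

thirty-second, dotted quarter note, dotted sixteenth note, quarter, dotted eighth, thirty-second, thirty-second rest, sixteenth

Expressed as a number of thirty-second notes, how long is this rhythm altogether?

34

Convert each value to thirty-second notes: thirty-second = 1; dotted quarter note = 12; dotted sixteenth note = 3; quarter = 8; dotted eighth = 6; thirty-second = 1; thirty-second rest = 1; sixteenth = 2.
Adding: 1 + 12 + 3 + 8 + 6 + 1 + 1 + 2 = 34 thirty-second notes.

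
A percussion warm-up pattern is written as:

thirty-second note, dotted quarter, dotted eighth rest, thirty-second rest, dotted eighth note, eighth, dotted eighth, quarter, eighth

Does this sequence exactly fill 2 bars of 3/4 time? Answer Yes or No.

Yes

One bar of 3/4 = 24 thirty-second notes, so 2 bars = 48.
Express everything in thirty-second notes: thirty-second note = 1; dotted quarter = 12; dotted eighth rest = 6; thirty-second rest = 1; dotted eighth note = 6; eighth = 4; dotted eighth = 6; quarter = 8; eighth = 4.
Sum: 1 + 12 + 6 + 1 + 6 + 4 + 6 + 8 + 4 = 48.
48 equals 48, so the answer is Yes.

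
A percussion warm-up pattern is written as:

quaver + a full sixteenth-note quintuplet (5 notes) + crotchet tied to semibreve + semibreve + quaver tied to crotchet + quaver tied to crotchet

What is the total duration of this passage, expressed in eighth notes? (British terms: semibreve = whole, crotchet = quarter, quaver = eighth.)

27

Convert each value to eighth notes: quaver = 1; a full sixteenth-note quintuplet (5 notes) (five quintuplet sixteenths span one quarter) = 2; crotchet tied to semibreve (crotchet + semibreve) = 10; semibreve = 8; quaver tied to crotchet (quaver + crotchet) = 3; quaver tied to crotchet (quaver + crotchet) = 3.
Adding: 1 + 2 + 10 + 8 + 3 + 3 = 27 eighth notes.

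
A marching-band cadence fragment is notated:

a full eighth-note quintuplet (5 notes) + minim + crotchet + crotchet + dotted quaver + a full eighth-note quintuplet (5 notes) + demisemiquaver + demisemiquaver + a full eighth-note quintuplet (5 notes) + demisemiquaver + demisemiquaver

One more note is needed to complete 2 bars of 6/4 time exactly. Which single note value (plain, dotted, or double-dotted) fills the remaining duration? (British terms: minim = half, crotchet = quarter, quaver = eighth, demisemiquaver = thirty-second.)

dotted eighth note

2 bars of 6/4 = 96 thirty-second notes.
Each duration in thirty-second notes: a full eighth-note quintuplet (5 notes) (five quintuplet eighths span one half) = 16; minim = 16; crotchet = 8; crotchet = 8; dotted quaver = 6; a full eighth-note quintuplet (5 notes) (five quintuplet eighths span one half) = 16; demisemiquaver = 1; demisemiquaver = 1; a full eighth-note quintuplet (5 notes) (five quintuplet eighths span one half) = 16; demisemiquaver = 1; demisemiquaver = 1.
Total: 16 + 16 + 8 + 8 + 6 + 16 + 1 + 1 + 16 + 1 + 1 = 90.
Remaining: 96 − 90 = 6 thirty-second notes, which is a dotted eighth note.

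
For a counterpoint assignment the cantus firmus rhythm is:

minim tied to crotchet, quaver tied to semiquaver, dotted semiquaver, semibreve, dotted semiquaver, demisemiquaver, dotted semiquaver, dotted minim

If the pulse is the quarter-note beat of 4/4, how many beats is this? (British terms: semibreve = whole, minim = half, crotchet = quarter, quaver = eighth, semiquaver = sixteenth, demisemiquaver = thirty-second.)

One quarter-note beat = 8 thirty-second notes.
Each duration in thirty-second notes: minim tied to crotchet (minim + crotchet) = 24; quaver tied to semiquaver (quaver + semiquaver) = 6; dotted semiquaver = 3; semibreve = 32; dotted semiquaver = 3; demisemiquaver = 1; dotted semiquaver = 3; dotted minim = 24.
Adding: 24 + 6 + 3 + 32 + 3 + 1 + 3 + 24 = 96.
96 ÷ 8 = 12 beats.

12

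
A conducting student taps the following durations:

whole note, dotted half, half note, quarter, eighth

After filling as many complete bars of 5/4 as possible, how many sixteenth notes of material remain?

One bar of 5/4 = 10 eighth notes.
Working in eighth notes: whole note = 8; dotted half = 6; half note = 4; quarter = 2; eighth = 1.
Sum: 8 + 6 + 4 + 2 + 1 = 21.
21 ÷ 10 = 2 complete bars with 1 eighth note remaining = 2 sixteenth notes.

2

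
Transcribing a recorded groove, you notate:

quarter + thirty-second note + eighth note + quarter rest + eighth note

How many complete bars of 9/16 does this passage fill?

1

One bar of 9/16 = 18 thirty-second notes.
Each duration in thirty-second notes: quarter = 8; thirty-second note = 1; eighth note = 4; quarter rest = 8; eighth note = 4.
Altogether 8 + 1 + 4 + 8 + 4 = 25.
25 ÷ 18 = 1 complete bar with 7 left over.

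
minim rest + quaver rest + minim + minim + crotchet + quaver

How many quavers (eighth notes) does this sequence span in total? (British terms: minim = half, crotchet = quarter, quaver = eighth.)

Convert each value to eighth notes: minim rest = 4; quaver rest = 1; minim = 4; minim = 4; crotchet = 2; quaver = 1.
Sum: 4 + 1 + 4 + 4 + 2 + 1 = 16 eighth notes.

16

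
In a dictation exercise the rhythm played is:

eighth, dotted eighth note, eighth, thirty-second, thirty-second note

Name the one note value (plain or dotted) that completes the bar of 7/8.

The bar of 7/8 = 28 thirty-second notes.
Each duration in thirty-second notes: eighth = 4; dotted eighth note = 6; eighth = 4; thirty-second = 1; thirty-second note = 1.
Adding: 4 + 6 + 4 + 1 + 1 = 16.
Remaining: 28 − 16 = 12 thirty-second notes, which is a dotted quarter note.

dotted quarter note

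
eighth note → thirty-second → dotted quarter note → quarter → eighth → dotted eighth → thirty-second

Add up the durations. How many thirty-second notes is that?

36

Convert each value to thirty-second notes: eighth note = 4; thirty-second = 1; dotted quarter note = 12; quarter = 8; eighth = 4; dotted eighth = 6; thirty-second = 1.
Adding: 4 + 1 + 12 + 8 + 4 + 6 + 1 = 36 thirty-second notes.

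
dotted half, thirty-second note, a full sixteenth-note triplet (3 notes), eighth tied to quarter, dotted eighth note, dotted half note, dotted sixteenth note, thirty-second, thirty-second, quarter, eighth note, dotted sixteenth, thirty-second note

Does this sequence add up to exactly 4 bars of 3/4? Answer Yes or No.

One bar of 3/4 = 24 thirty-second notes, so 4 bars = 96.
Express everything in thirty-second notes: dotted half = 24; thirty-second note = 1; a full sixteenth-note triplet (3 notes) (three triplet sixteenths span one eighth) = 4; eighth tied to quarter (eighth + quarter) = 12; dotted eighth note = 6; dotted half note = 24; dotted sixteenth note = 3; thirty-second = 1; thirty-second = 1; quarter = 8; eighth note = 4; dotted sixteenth = 3; thirty-second note = 1.
Total: 24 + 1 + 4 + 12 + 6 + 24 + 3 + 1 + 1 + 8 + 4 + 3 + 1 = 92.
92 falls short of 96, so the answer is No.

No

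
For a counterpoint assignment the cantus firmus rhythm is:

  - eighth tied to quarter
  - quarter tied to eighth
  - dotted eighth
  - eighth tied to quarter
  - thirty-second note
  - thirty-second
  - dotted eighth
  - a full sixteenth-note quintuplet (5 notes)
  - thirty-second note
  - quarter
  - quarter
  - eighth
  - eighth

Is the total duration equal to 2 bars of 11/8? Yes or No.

No

One bar of 11/8 = 44 thirty-second notes, so 2 bars = 88.
Convert each value to thirty-second notes: eighth tied to quarter (eighth + quarter) = 12; quarter tied to eighth (quarter + eighth) = 12; dotted eighth = 6; eighth tied to quarter (eighth + quarter) = 12; thirty-second note = 1; thirty-second = 1; dotted eighth = 6; a full sixteenth-note quintuplet (5 notes) (five quintuplet sixteenths span one quarter) = 8; thirty-second note = 1; quarter = 8; quarter = 8; eighth = 4; eighth = 4.
Altogether 12 + 12 + 6 + 12 + 1 + 1 + 6 + 8 + 1 + 8 + 8 + 4 + 4 = 83.
83 falls short of 88, so the answer is No.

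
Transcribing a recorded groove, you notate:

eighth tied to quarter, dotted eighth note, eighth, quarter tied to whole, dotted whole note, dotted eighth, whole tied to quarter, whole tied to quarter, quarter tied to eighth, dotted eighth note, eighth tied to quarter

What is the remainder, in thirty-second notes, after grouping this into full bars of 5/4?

26

One bar of 5/4 = 20 sixteenth notes.
Working in sixteenth notes: eighth tied to quarter (eighth + quarter) = 6; dotted eighth note = 3; eighth = 2; quarter tied to whole (quarter + whole) = 20; dotted whole note = 24; dotted eighth = 3; whole tied to quarter (whole + quarter) = 20; whole tied to quarter (whole + quarter) = 20; quarter tied to eighth (quarter + eighth) = 6; dotted eighth note = 3; eighth tied to quarter (eighth + quarter) = 6.
Altogether 6 + 3 + 2 + 20 + 24 + 3 + 20 + 20 + 6 + 3 + 6 = 113.
113 ÷ 20 = 5 complete bars with 13 sixteenth notes remaining = 26 thirty-second notes.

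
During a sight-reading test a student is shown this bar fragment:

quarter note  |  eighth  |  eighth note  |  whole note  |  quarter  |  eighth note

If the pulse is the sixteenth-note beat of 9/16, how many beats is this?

30

One sixteenth-note beat = 2 thirty-second notes.
Express everything in thirty-second notes: quarter note = 8; eighth = 4; eighth note = 4; whole note = 32; quarter = 8; eighth note = 4.
Total: 8 + 4 + 4 + 32 + 8 + 4 = 60.
60 ÷ 2 = 30 beats.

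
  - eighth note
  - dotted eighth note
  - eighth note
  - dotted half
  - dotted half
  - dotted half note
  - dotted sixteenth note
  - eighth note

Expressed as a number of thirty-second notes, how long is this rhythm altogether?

93

Each duration in thirty-second notes: eighth note = 4; dotted eighth note = 6; eighth note = 4; dotted half = 24; dotted half = 24; dotted half note = 24; dotted sixteenth note = 3; eighth note = 4.
Sum: 4 + 6 + 4 + 24 + 24 + 24 + 3 + 4 = 93 thirty-second notes.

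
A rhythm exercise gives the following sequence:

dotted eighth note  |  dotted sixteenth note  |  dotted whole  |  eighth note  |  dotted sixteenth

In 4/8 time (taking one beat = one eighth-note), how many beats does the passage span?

One eighth-note beat = 4 thirty-second notes.
Each duration in thirty-second notes: dotted eighth note = 6; dotted sixteenth note = 3; dotted whole = 48; eighth note = 4; dotted sixteenth = 3.
Altogether 6 + 3 + 48 + 4 + 3 = 64.
64 ÷ 4 = 16 beats.

16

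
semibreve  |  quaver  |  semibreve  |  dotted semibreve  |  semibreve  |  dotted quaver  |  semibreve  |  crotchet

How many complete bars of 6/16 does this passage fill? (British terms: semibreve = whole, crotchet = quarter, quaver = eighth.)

One bar of 6/16 = 6 sixteenth notes.
Working in sixteenth notes: semibreve = 16; quaver = 2; semibreve = 16; dotted semibreve = 24; semibreve = 16; dotted quaver = 3; semibreve = 16; crotchet = 4.
Total: 16 + 2 + 16 + 24 + 16 + 3 + 16 + 4 = 97.
97 ÷ 6 = 16 complete bars with 1 left over.

16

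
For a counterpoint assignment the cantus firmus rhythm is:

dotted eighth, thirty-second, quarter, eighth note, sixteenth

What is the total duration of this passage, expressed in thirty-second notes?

21

Express everything in thirty-second notes: dotted eighth = 6; thirty-second = 1; quarter = 8; eighth note = 4; sixteenth = 2.
Adding: 6 + 1 + 8 + 4 + 2 = 21 thirty-second notes.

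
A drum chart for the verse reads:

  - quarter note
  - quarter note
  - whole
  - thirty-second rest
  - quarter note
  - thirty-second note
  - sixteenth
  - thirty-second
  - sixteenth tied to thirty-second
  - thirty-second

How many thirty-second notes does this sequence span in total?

Working in thirty-second notes: quarter note = 8; quarter note = 8; whole = 32; thirty-second rest = 1; quarter note = 8; thirty-second note = 1; sixteenth = 2; thirty-second = 1; sixteenth tied to thirty-second (sixteenth + thirty-second) = 3; thirty-second = 1.
Altogether 8 + 8 + 32 + 1 + 8 + 1 + 2 + 1 + 3 + 1 = 65 thirty-second notes.

65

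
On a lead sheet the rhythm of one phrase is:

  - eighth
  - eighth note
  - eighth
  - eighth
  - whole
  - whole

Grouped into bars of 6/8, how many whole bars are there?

3

One bar of 6/8 = 6 eighth notes.
Express everything in eighth notes: eighth = 1; eighth note = 1; eighth = 1; eighth = 1; whole = 8; whole = 8.
Altogether 1 + 1 + 1 + 1 + 8 + 8 = 20.
20 ÷ 6 = 3 complete bars with 2 left over.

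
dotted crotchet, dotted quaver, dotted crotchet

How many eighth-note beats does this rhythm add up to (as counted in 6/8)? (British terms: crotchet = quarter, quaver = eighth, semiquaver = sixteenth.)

7.5

One eighth-note beat = 2 sixteenth notes.
Working in sixteenth notes: dotted crotchet = 6; dotted quaver = 3; dotted crotchet = 6.
Total: 6 + 3 + 6 = 15.
15 ÷ 2 = 7.5 beats.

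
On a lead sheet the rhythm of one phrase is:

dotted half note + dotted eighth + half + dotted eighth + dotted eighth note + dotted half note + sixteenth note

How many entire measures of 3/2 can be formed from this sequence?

1

One bar of 3/2 = 24 sixteenth notes.
Working in sixteenth notes: dotted half note = 12; dotted eighth = 3; half = 8; dotted eighth = 3; dotted eighth note = 3; dotted half note = 12; sixteenth note = 1.
Adding: 12 + 3 + 8 + 3 + 3 + 12 + 1 = 42.
42 ÷ 24 = 1 complete bar with 18 left over.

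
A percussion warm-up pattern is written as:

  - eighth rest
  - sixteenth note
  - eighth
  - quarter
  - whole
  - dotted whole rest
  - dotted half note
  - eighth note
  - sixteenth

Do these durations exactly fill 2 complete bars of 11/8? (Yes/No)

One bar of 11/8 = 22 sixteenth notes, so 2 bars = 44.
Convert each value to sixteenth notes: eighth rest = 2; sixteenth note = 1; eighth = 2; quarter = 4; whole = 16; dotted whole rest = 24; dotted half note = 12; eighth note = 2; sixteenth = 1.
Total: 2 + 1 + 2 + 4 + 16 + 24 + 12 + 2 + 1 = 64.
64 exceeds 44, so the answer is No.

No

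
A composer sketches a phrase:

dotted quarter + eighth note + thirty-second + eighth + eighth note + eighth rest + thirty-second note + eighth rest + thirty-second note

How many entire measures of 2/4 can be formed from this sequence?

2

One bar of 2/4 = 16 thirty-second notes.
Each duration in thirty-second notes: dotted quarter = 12; eighth note = 4; thirty-second = 1; eighth = 4; eighth note = 4; eighth rest = 4; thirty-second note = 1; eighth rest = 4; thirty-second note = 1.
Adding: 12 + 4 + 1 + 4 + 4 + 4 + 1 + 4 + 1 = 35.
35 ÷ 16 = 2 complete bars with 3 left over.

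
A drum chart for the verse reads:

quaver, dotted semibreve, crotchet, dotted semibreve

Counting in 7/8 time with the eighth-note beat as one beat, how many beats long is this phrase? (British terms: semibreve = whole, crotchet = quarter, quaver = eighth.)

27

One eighth-note beat = 2 sixteenth notes.
Each duration in sixteenth notes: quaver = 2; dotted semibreve = 24; crotchet = 4; dotted semibreve = 24.
Total: 2 + 24 + 4 + 24 = 54.
54 ÷ 2 = 27 beats.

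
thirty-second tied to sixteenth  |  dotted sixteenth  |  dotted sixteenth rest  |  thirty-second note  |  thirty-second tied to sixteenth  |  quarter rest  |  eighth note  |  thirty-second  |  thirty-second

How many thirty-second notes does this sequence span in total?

27

Convert each value to thirty-second notes: thirty-second tied to sixteenth (thirty-second + sixteenth) = 3; dotted sixteenth = 3; dotted sixteenth rest = 3; thirty-second note = 1; thirty-second tied to sixteenth (thirty-second + sixteenth) = 3; quarter rest = 8; eighth note = 4; thirty-second = 1; thirty-second = 1.
Total: 3 + 3 + 3 + 1 + 3 + 8 + 4 + 1 + 1 = 27 thirty-second notes.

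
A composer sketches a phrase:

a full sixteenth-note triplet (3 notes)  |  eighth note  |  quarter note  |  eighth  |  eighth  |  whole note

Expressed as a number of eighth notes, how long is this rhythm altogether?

14

Each duration in eighth notes: a full sixteenth-note triplet (3 notes) (three triplet sixteenths span one eighth) = 1; eighth note = 1; quarter note = 2; eighth = 1; eighth = 1; whole note = 8.
Altogether 1 + 1 + 2 + 1 + 1 + 8 = 14 eighth notes.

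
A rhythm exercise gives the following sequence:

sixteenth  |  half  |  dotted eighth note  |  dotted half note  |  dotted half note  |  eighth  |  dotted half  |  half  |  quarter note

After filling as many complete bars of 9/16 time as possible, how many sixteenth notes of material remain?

8

One bar of 9/16 = 9 sixteenth notes.
Convert each value to sixteenth notes: sixteenth = 1; half = 8; dotted eighth note = 3; dotted half note = 12; dotted half note = 12; eighth = 2; dotted half = 12; half = 8; quarter note = 4.
Altogether 1 + 8 + 3 + 12 + 12 + 2 + 12 + 8 + 4 = 62.
62 ÷ 9 = 6 complete bars with 8 sixteenth notes remaining.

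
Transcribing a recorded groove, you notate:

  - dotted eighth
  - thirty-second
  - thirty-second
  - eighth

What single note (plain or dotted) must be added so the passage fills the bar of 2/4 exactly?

The bar of 2/4 = 16 thirty-second notes.
Convert each value to thirty-second notes: dotted eighth = 6; thirty-second = 1; thirty-second = 1; eighth = 4.
Adding: 6 + 1 + 1 + 4 = 12.
Remaining: 16 − 12 = 4 thirty-second notes, which is a eighth note.

eighth note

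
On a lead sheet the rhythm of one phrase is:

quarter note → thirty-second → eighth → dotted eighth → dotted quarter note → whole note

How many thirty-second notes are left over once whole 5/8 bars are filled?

3

One bar of 5/8 = 20 thirty-second notes.
Working in thirty-second notes: quarter note = 8; thirty-second = 1; eighth = 4; dotted eighth = 6; dotted quarter note = 12; whole note = 32.
Adding: 8 + 1 + 4 + 6 + 12 + 32 = 63.
63 ÷ 20 = 3 complete bars with 3 thirty-second notes remaining.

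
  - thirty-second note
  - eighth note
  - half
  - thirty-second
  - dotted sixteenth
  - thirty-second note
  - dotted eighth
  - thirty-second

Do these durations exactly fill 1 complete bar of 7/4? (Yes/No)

One bar of 7/4 = 56 thirty-second notes.
Working in thirty-second notes: thirty-second note = 1; eighth note = 4; half = 16; thirty-second = 1; dotted sixteenth = 3; thirty-second note = 1; dotted eighth = 6; thirty-second = 1.
Adding: 1 + 4 + 16 + 1 + 3 + 1 + 6 + 1 = 33.
33 falls short of 56, so the answer is No.

No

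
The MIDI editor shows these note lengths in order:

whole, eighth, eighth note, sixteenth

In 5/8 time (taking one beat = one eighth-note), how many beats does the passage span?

One eighth-note beat = 2 sixteenth notes.
Convert each value to sixteenth notes: whole = 16; eighth = 2; eighth note = 2; sixteenth = 1.
Sum: 16 + 2 + 2 + 1 = 21.
21 ÷ 2 = 10.5 beats.

10.5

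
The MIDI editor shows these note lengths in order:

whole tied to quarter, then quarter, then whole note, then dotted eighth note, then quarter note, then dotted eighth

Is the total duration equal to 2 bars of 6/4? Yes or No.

No

One bar of 6/4 = 24 sixteenth notes, so 2 bars = 48.
In sixteenth notes: whole tied to quarter (whole + quarter) = 20; quarter = 4; whole note = 16; dotted eighth note = 3; quarter note = 4; dotted eighth = 3.
Adding: 20 + 4 + 16 + 3 + 4 + 3 = 50.
50 exceeds 48, so the answer is No.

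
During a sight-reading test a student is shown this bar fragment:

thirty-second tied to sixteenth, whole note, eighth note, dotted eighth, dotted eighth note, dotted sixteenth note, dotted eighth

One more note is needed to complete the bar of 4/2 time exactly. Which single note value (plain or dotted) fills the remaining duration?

The bar of 4/2 = 64 thirty-second notes.
Each duration in thirty-second notes: thirty-second tied to sixteenth (thirty-second + sixteenth) = 3; whole note = 32; eighth note = 4; dotted eighth = 6; dotted eighth note = 6; dotted sixteenth note = 3; dotted eighth = 6.
Altogether 3 + 32 + 4 + 6 + 6 + 3 + 6 = 60.
Remaining: 64 − 60 = 4 thirty-second notes, which is a eighth note.

eighth note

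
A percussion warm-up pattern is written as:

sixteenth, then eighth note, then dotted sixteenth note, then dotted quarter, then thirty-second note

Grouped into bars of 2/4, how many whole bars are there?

One bar of 2/4 = 16 thirty-second notes.
Each duration in thirty-second notes: sixteenth = 2; eighth note = 4; dotted sixteenth note = 3; dotted quarter = 12; thirty-second note = 1.
Sum: 2 + 4 + 3 + 12 + 1 = 22.
22 ÷ 16 = 1 complete bar with 6 left over.

1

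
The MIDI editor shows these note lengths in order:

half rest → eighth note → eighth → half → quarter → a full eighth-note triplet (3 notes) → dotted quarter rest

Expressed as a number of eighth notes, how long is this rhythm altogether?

17

Convert each value to eighth notes: half rest = 4; eighth note = 1; eighth = 1; half = 4; quarter = 2; a full eighth-note triplet (3 notes) (three triplet eighths span one quarter) = 2; dotted quarter rest = 3.
Total: 4 + 1 + 1 + 4 + 2 + 2 + 3 = 17 eighth notes.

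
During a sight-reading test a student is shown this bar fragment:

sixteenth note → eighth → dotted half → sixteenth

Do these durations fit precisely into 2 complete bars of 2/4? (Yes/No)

One bar of 2/4 = 8 sixteenth notes, so 2 bars = 16.
In sixteenth notes: sixteenth note = 1; eighth = 2; dotted half = 12; sixteenth = 1.
Adding: 1 + 2 + 12 + 1 = 16.
16 equals 16, so the answer is Yes.

Yes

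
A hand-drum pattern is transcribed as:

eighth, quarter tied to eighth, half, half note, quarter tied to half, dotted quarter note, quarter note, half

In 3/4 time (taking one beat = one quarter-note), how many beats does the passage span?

One quarter-note beat = 2 eighth notes.
Working in eighth notes: eighth = 1; quarter tied to eighth (quarter + eighth) = 3; half = 4; half note = 4; quarter tied to half (quarter + half) = 6; dotted quarter note = 3; quarter note = 2; half = 4.
Altogether 1 + 3 + 4 + 4 + 6 + 3 + 2 + 4 = 27.
27 ÷ 2 = 13.5 beats.

13.5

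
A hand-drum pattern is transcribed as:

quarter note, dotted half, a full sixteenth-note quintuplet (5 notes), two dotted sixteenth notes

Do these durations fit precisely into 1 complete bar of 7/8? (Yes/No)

One bar of 7/8 = 28 thirty-second notes.
Express everything in thirty-second notes: quarter note = 8; dotted half = 24; a full sixteenth-note quintuplet (5 notes) (five quintuplet sixteenths span one quarter) = 8; dotted sixteenth note = 3; dotted sixteenth note = 3.
Total: 8 + 24 + 8 + 3 + 3 = 46.
46 exceeds 28, so the answer is No.

No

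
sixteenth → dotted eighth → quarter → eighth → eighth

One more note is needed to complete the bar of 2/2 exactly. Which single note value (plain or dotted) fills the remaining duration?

The bar of 2/2 = 16 sixteenth notes.
Convert each value to sixteenth notes: sixteenth = 1; dotted eighth = 3; quarter = 4; eighth = 2; eighth = 2.
Total: 1 + 3 + 4 + 2 + 2 = 12.
Remaining: 16 − 12 = 4 sixteenth notes, which is a quarter note.

quarter note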